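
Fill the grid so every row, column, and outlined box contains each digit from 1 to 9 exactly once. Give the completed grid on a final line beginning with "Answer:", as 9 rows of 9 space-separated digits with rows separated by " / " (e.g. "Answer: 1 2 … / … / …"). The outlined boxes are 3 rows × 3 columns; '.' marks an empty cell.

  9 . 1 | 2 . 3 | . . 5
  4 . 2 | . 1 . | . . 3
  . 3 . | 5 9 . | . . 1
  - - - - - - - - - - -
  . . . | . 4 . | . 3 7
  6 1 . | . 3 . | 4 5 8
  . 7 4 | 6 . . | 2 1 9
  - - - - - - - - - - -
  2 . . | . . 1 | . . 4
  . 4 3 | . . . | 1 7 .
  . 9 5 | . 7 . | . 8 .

Step 1. [r8c1∈{8}] r8c1 is down to just 8, so r8c1=8.
Step 2. [r7c2∈{6}] only 6 remains possible at r7c2. So r7c2=6.
Step 3. [r5c6∈{2,7,9}] row 5 places 2 nowhere but r5c6. So r5c6=2.
Step 4. [r3c6∈{4,6,7,8}] in box 2, 4 fits only at r3c6, so r3c6=4.
Step 5. [r9c6∈{6}] r9c6 is down to just 6. So r9c6=6.
Step 6. [r1c2∈{8}] r1c2's peers cover all but 8. So r1c2=8.
Step 7. [r8c4∈{9}] r8c4 is down to just 9, so r8c4=9.
Step 8. [r8c6∈{5}] r8c6 is down to just 5. So r8c6=5.
Step 9. [r6c6∈{8}] r6c6's peers cover all but 8. So r6c6=8.
Step 10. [r1c7∈{6,7}] r1c7 is the only open cell in row 1 admitting 7, so r1c7=7.
Step 11. [r2c4∈{7,8}] r2c4 is the only open cell in box 2 admitting 8, so r2c4=8.
Step 12. [r3c3∈{6,7}] 6 has one home in col 3: r3c3, so r3c3=6.
Step 13. [r7c7∈{3,5,9}] 5 has one home in row 7: r7c7, so r7c7=5.
Step 14. [r4c1∈{5}] nothing but 5 survives at r4c1. So r4c1=5.
Step 15. [r2c7∈{6,9}] r2c7 is the only open cell in col 7 admitting 9, so r2c7=9.
Step 16. [r1c8∈{4,6}] row 1 places 4 nowhere but r1c8, so r1c8=4.
Step 17. [r8c9∈{2,6}] across row 8, 6 lands solely at r8c9. So r8c9=6.
Step 18. [r4c3∈{8,9}] across row 4, 8 lands solely at r4c3, so r4c3=8.
Step 19. [r9c4∈{3,4}] across row 9, 4 lands solely at r9c4, so r9c4=4.
Step 20. [r7c5∈{8}] r7c5 has the single candidate 8, so r7c5=8.
Step 21. [r3c1∈{7}] only 7 remains possible at r3c1, so r3c1=7.
Step 22. [r2c8∈{6}] r2c8 is down to just 6 ⇒ r2c8=6.
Step 23. [r2c6∈{7}] nothing but 7 survives at r2c6. So r2c6=7.
Step 24. [r4c7∈{6}] nothing but 6 survives at r4c7 ⇒ r4c7=6.
Step 25. [r7c3∈{7}] r7c3 has the single candidate 7 ⇒ r7c3=7.
Step 26. [r4c4∈{1}] r4c4's peers cover all but 1. So r4c4=1.
Step 27. [r5c3∈{9}] r5c3 is down to just 9. So r5c3=9.
Step 28. [r9c7∈{3}] only 3 remains possible at r9c7, so r9c7=3.
Step 29. [r6c5∈{5}] r6c5 has the single candidate 5, so r6c5=5.
Step 30. [r9c9∈{2}] r9c9 has the single candidate 2, so r9c9=2.
Step 31. [r3c8∈{2}] only 2 remains possible at r3c8. So r3c8=2.
Step 32. [r2c2∈{5}] r2c2 has the single candidate 5. So r2c2=5.
Step 33. [r7c4∈{3}] nothing but 3 survives at r7c4. So r7c4=3.
Step 34. [r6c1∈{3}] r6c1 has the single candidate 3, so r6c1=3.
Step 35. [r9c1∈{1}] r9c1 has the single candidate 1 ⇒ r9c1=1.
Step 36. [r5c4∈{7}] only 7 remains possible at r5c4. So r5c4=7.
Step 37. [r1c5∈{6}] r1c5 has the single candidate 6. So r1c5=6.
Step 38. [r7c8∈{9}] r7c8 has the single candidate 9. So r7c8=9.
Step 39. [r4c6∈{9}] r4c6 is down to just 9. So r4c6=9.
Step 40. [r8c5∈{2}] nothing but 2 survives at r8c5. So r8c5=2.
Step 41. [r3c7∈{8}] r3c7's peers cover all but 8. So r3c7=8.
Step 42. [r4c2∈{2}] nothing but 2 survives at r4c2. So r4c2=2.

Answer: 9 8 1 2 6 3 7 4 5 / 4 5 2 8 1 7 9 6 3 / 7 3 6 5 9 4 8 2 1 / 5 2 8 1 4 9 6 3 7 / 6 1 9 7 3 2 4 5 8 / 3 7 4 6 5 8 2 1 9 / 2 6 7 3 8 1 5 9 4 / 8 4 3 9 2 5 1 7 6 / 1 9 5 4 7 6 3 8 2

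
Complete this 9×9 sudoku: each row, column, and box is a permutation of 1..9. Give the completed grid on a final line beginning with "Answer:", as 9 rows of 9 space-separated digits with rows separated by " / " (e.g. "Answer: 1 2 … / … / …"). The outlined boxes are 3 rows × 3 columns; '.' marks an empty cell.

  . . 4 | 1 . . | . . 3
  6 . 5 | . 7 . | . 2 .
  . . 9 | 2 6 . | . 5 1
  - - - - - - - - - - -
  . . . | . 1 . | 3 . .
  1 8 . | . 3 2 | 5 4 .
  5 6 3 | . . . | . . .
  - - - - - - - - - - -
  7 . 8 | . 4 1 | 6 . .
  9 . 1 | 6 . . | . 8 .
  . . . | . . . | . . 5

Step 1. [r4c2∈{2,4,7,9}] col 2 places 9 nowhere but r4c2. So r4c2=9.
Step 2. [r4c6∈{4,5,6,7,8}] 6 has one home in col 6: r4c6, so r4c6=6.
Step 3. [r4c8∈{7}] r4c8 has the single candidate 7. So r4c8=7.
Step 4. [r8c9∈{2,4,7}] across col 9, 7 lands solely at r8c9 ⇒ r8c9=7.
Step 5. [r2c9∈{4,8,9}] across col 9, 4 lands solely at r2c9, so r2c9=4.
Step 6. [r4c1∈{2,4}] in box 4, 4 fits only at r4c1. So r4c1=4.
Step 7. [r6c4∈{4,7,8,9}] in col 4, 4 fits only at r6c4, so r6c4=4.
Step 8. [r6c6∈{7,8,9}] 7 has one home in row 6: r6c6, so r6c6=7.
Step 9. [r5c4∈{9}] nothing but 9 survives at r5c4, so r5c4=9.
Step 10. [r6c5∈{8}] nothing but 8 survives at r6c5, so r6c5=8.
Step 11. [r3c6∈{3,4,8}] 4 has one home in row 3: r3c6, so r3c6=4.
Step 12. [r9c4∈{3,7,8}] across row 9, 7 lands solely at r9c4, so r9c4=7.
Step 13. [r9c6∈{3,8,9}] row 9 places 8 nowhere but r9c6. So r9c6=8.
Step 14. [r9c5∈{2,9}] box 8 places 9 nowhere but r9c5, so r9c5=9.
Step 15. [r8c5∈{2,5}] r8c5 is the only open cell in col 5 admitting 2, so r8c5=2.
Step 16. [r4c3∈{2}] nothing but 2 survives at r4c3, so r4c3=2.
Step 17. [r8c7∈{4}] nothing but 4 survives at r8c7 ⇒ r8c7=4.
Step 18. [r2c4∈{3,8}] across col 4, 8 lands solely at r2c4, so r2c4=8.
Step 19. [r2c7∈{9}] nothing but 9 survives at r2c7. So r2c7=9.
Step 20. [r7c4∈{3,5}] r7c4 is the only open cell in col 4 admitting 3. So r7c4=3.
Step 21. [r8c2∈{3,5}] in row 8, 3 fits only at r8c2 ⇒ r8c2=3.
Step 22. [r9c1∈{2}] r9c1's peers cover all but 2 ⇒ r9c1=2.
Step 23. [r9c7∈{1}] r9c7 is down to just 1 ⇒ r9c7=1.
Step 24. [r7c9∈{2,9}] r7c9 is the only open cell in row 7 admitting 2 ⇒ r7c9=2.
Step 25. [r1c1∈{8}] r1c1 is down to just 8 ⇒ r1c1=8.
Step 26. [r3c2∈{7}] r3c2's peers cover all but 7. So r3c2=7.
Step 27. [r6c9∈{9}] only 9 remains possible at r6c9 ⇒ r6c9=9.
Step 28. [r1c6∈{5,9}] in row 1, 9 fits only at r1c6 ⇒ r1c6=9.
Step 29. [r1c8∈{6}] r1c8 has the single candidate 6 ⇒ r1c8=6.
Step 30. [r4c4∈{5}] r4c4 has the single candidate 5 ⇒ r4c4=5.
Step 31. [r2c6∈{3}] r2c6's peers cover all but 3. So r2c6=3.
Step 32. [r1c7∈{7}] only 7 remains possible at r1c7. So r1c7=7.
Step 33. [r3c7∈{8}] nothing but 8 survives at r3c7 ⇒ r3c7=8.
Step 34. [r2c2∈{1}] r2c2 is down to just 1, so r2c2=1.
Step 35. [r8c6∈{5}] nothing but 5 survives at r8c6 ⇒ r8c6=5.
Step 36. [r3c1∈{3}] r3c1 has the single candidate 3, so r3c1=3.
Step 37. [r9c8∈{3}] r9c8's peers cover all but 3 ⇒ r9c8=3.
Step 38. [r1c5∈{5}] r1c5 has the single candidate 5, so r1c5=5.
Step 39. [r6c8∈{1}] r6c8 is down to just 1. So r6c8=1.
Step 40. [r7c2∈{5}] r7c2 is down to just 5 ⇒ r7c2=5.
Step 41. [r9c3∈{6}] nothing but 6 survives at r9c3 ⇒ r9c3=6.
Step 42. [r4c9∈{8}] r4c9 is down to just 8, so r4c9=8.
Step 43. [r7c8∈{9}] r7c8 has the single candidate 9 ⇒ r7c8=9.
Step 44. [r5c9∈{6}] r5c9 has the single candidate 6 ⇒ r5c9=6.
Step 45. [r5c3∈{7}] r5c3 is down to just 7. So r5c3=7.
Step 46. [r1c2∈{2}] r1c2's peers cover all but 2, so r1c2=2.
Step 47. [r9c2∈{4}] r9c2 has the single candidate 4. So r9c2=4.
Step 48. [r6c7∈{2}] nothing but 2 survives at r6c7. So r6c7=2.

Answer: 8 2 4 1 5 9 7 6 3 / 6 1 5 8 7 3 9 2 4 / 3 7 9 2 6 4 8 5 1 / 4 9 2 5 1 6 3 7 8 / 1 8 7 9 3 2 5 4 6 / 5 6 3 4 8 7 2 1 9 / 7 5 8 3 4 1 6 9 2 / 9 3 1 6 2 5 4 8 7 / 2 4 6 7 9 8 1 3 5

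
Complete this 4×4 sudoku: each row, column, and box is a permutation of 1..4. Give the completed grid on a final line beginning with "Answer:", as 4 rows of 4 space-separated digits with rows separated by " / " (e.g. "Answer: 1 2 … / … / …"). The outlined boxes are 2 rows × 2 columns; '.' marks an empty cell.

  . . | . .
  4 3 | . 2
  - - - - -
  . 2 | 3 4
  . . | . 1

Step 1. [r1c2∈{1}] only 1 remains possible at r1c2 ⇒ r1c2=1.
Step 2. [r1c1∈{2}] r1c1 has the single candidate 2. So r1c1=2.
Step 3. [r1c4∈{3}] only 3 remains possible at r1c4, so r1c4=3.
Step 4. [r1c3∈{4}] nothing but 4 survives at r1c3, so r1c3=4.
Step 5. [r4c1∈{3}] nothing but 3 survives at r4c1 ⇒ r4c1=3.
Step 6. [r4c3∈{2}] r4c3 is down to just 2. So r4c3=2.
Step 7. [r4c2∈{4}] nothing but 4 survives at r4c2, so r4c2=4.
Step 8. [r2c3∈{1}] nothing but 1 survives at r2c3 ⇒ r2c3=1.
Step 9. [r3c1∈{1}] only 1 remains possible at r3c1, so r3c1=1.

Answer: 2 1 4 3 / 4 3 1 2 / 1 2 3 4 / 3 4 2 1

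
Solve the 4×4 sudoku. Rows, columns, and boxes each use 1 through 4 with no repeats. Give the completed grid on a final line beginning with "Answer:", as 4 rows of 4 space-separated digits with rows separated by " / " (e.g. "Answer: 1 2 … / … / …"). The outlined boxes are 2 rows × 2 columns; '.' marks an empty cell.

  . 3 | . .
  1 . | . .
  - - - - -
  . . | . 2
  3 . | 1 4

Step 1. [r1c1∈{2,4}] 2 has one home in col 1: r1c1 ⇒ r1c1=2.
Step 2. [r2c2∈{4}] only 4 remains possible at r2c2. So r2c2=4.
Step 3. [r2c4∈{3}] r2c4 has the single candidate 3, so r2c4=3.
Step 4. [r4c2∈{2}] r4c2 has the single candidate 2 ⇒ r4c2=2.
Step 5. [r1c3∈{4}] r1c3 is down to just 4 ⇒ r1c3=4.
Step 6. [r1c4∈{1}] r1c4 is down to just 1, so r1c4=1.
Step 7. [r2c3∈{2}] only 2 remains possible at r2c3, so r2c3=2.
Step 8. [r3c1∈{4}] nothing but 4 survives at r3c1, so r3c1=4.
Step 9. [r3c3∈{3}] r3c3 has the single candidate 3, so r3c3=3.
Step 10. [r3c2∈{1}] nothing but 1 survives at r3c2 ⇒ r3c2=1.

Answer: 2 3 4 1 / 1 4 2 3 / 4 1 3 2 / 3 2 1 4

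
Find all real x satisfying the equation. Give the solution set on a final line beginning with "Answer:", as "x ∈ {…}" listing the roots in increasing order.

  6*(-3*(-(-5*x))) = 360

Step 1. [6*(-3*(-(-5*x))) = 360] leading coefficient 6: divide by 6, so div: -3*(-(-5*x)) = 60.
Step 2. [-3*(-(-5*x)) = 60] -3 out front; divide by -3, so div: -(-5*x) = -20.
Step 3. [-(-5*x) = -20] LHS negated; negate both sides, so neg: -5*x = 20.
Step 4. [-5*x = 20] divide by the outer -5, so div: x = -4.

Answer: x ∈ {-4}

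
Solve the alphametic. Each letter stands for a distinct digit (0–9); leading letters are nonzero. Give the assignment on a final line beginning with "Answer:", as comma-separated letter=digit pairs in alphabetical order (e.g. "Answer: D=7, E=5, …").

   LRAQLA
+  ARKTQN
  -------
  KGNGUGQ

Step 1. [col 1: A + N ≡ Q (mod 10)] no forcing yet in column 1 (carry-in 0); A=8 is free and consistent — try it, so A=8.
Step 2. [col 1: A + N ≡ Q (mod 10)] N=9 is one option consistent with column 1 (A + N ≡ Q (mod 10), carry-in 0) — take it, so N=9.
Step 3. [col 1: A + N ≡ Q (mod 10)] column 1: given A=8, N=9, carry-in 0, and digits 8,9 already taken and all letters distinct, A+N≡Q (mod 10) forces Q=7, so Q=7.
Step 4. [K] the sum has 7 digits but both addends have 6; that extra leading digit K is the final carry, namely 1. So K=1.
Step 5. [col 2: L + Q ≡ G (mod 10)] G=0 is one option consistent with column 2 (L + Q ≡ G (mod 10), carry-in 1) — take it, so G=0.
Step 6. [col 2: L + Q ≡ G (mod 10)] from column 2 (Q=7, G=0, carry-in 1, digits 0,1,7,8,9 already taken and all letters distinct): L must equal 2. So L=2.
Step 7. [col 3: Q + T ≡ U (mod 10)] column 3 (Q + T ≡ U (mod 10), carry-in 1) doesn't pin T yet; pick T=5 and continue ⇒ T=5.
Step 8. [col 3: Q + T ≡ U (mod 10)] column 3: given Q=7, T=5, carry-in 1, and digits 0,1,2,5,7,8,9 already taken and all letters distinct, Q+T≡U (mod 10) forces U=3. So U=3.
Step 9. [col 5: R + R ≡ N (mod 10)] from column 5 (N=9, carry-in 1, digits 0,1,2,3,5,7,8,9 already taken and all letters distinct): R must equal 4. So R=4.

Answer: A=8, G=0, K=1, L=2, N=9, Q=7, R=4, T=5, U=3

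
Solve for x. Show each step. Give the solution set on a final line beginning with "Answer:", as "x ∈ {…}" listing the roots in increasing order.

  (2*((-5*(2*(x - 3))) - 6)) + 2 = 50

Step 1. [(2*((-5*(2*(x - 3))) - 6)) + 2 = 50] peel the +2: subtract 2 from each side ⇒ sub: 2*((-5*(2*(x - 3))) - 6) = 48.
Step 2. [2*((-5*(2*(x - 3))) - 6) = 48] 2·(inner) — divide through by 2. So div: (-5*(2*(x - 3))) - 6 = 24.
Step 3. [(-5*(2*(x - 3))) - 6 = 24] the outer -6 inverts by adding 6, so sub: -5*(2*(x - 3)) = 30.
Step 4. [-5*(2*(x - 3)) = 30] leading coefficient -5: divide by -5. So div: 2*(x - 3) = -6.
Step 5. [2*(x - 3) = -6] divide by the outer 2 ⇒ div: x - 3 = -3.
Step 6. [x - 3 = -3] peel the -3: add 3 from each side, so sub: x = 0.

Answer: x ∈ {0}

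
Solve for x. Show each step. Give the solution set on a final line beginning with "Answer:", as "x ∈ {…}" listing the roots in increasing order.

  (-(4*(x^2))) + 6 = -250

Step 1. [(-(4*(x^2))) + 6 = -250] peel the +6: subtract 6 from each side. So sub: -(4*(x^2)) = -256.
Step 2. [-(4*(x^2)) = -256] LHS negated; negate both sides ⇒ neg: 4*(x^2) = 256.
Step 3. [4*(x^2) = 256] 4 out front; divide by 4 ⇒ div: x^2 = 64.
Step 4. [x^2 = 64] 64 ≥ 0, LHS is (·)² — take ±√. So sqrt: x = 8 or -8.

Answer: x ∈ {-8, 8}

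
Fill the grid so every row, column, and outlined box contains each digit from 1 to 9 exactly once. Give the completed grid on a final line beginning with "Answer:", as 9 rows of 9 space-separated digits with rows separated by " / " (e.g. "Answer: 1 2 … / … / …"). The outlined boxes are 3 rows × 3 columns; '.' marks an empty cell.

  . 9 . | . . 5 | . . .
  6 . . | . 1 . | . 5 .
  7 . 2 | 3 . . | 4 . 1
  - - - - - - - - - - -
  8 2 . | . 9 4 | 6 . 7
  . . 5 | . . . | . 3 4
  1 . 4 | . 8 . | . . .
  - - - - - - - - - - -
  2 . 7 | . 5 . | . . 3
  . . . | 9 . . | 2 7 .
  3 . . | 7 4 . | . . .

Step 1. [r3c5∈{6}] only 6 remains possible at r3c5, so r3c5=6.
Step 2. [r9c3∈{1,6,8,9}] across col 3, 9 lands solely at r9c3. So r9c3=9.
Step 3. [r8c3∈{1,6,8}] r8c3 is the only open cell in col 3 admitting 6, so r8c3=6.
Step 4. [r9c6∈{1,2,6,8}] across row 9, 2 lands solely at r9c6 ⇒ r9c6=2.
Step 5. [r5c7∈{1,8,9}] in row 5, 8 fits only at r5c7 ⇒ r5c7=8.
Step 6. [r7c8∈{1,4,6,8,9}] in col 8, 4 fits only at r7c8. So r7c8=4.
Step 7. [r8c1∈{4,5}] r8c1 is the only open cell in col 1 admitting 5. So r8c1=5.
Step 8. [r8c9∈{8}] only 8 remains possible at r8c9. So r8c9=8.
Step 9. [r9c2∈{1,8}] r9c2 is the only open cell in row 9 admitting 8 ⇒ r9c2=8.
Step 10. [r6c6∈{3,6,7}] box 5 places 3 nowhere but r6c6, so r6c6=3.
Step 11. [r8c6∈{1}] r8c6's peers cover all but 1. So r8c6=1.
Step 12. [r2c2∈{3,4}] across col 2, 3 lands solely at r2c2. So r2c2=3.
Step 13. [r5c4∈{1,2,6}] 1 has one home in row 5: r5c4. So r5c4=1.
Step 14. [r5c5∈{2,7}] r5c5 is the only open cell in row 5 admitting 2 ⇒ r5c5=2.
Step 15. [r7c7∈{1,9}] in row 7, 9 fits only at r7c7. So r7c7=9.
Step 16. [r2c3∈{8}] r2c3's peers cover all but 8, so r2c3=8.
Step 17. [r6c7∈{5}] r6c7 has the single candidate 5 ⇒ r6c7=5.
Step 18. [r5c6∈{6,7}] box 5 places 7 nowhere but r5c6 ⇒ r5c6=7.
Step 19. [r2c4∈{2,4}] across row 2, 4 lands solely at r2c4. So r2c4=4.
Step 20. [r2c9∈{2,9}] in row 2, 2 fits only at r2c9 ⇒ r2c9=2.
Step 21. [r3c8∈{8,9}] box 3 places 9 nowhere but r3c8 ⇒ r3c8=9.
Step 22. [r1c9∈{6}] r1c9 is down to just 6, so r1c9=6.
Step 23. [r3c6∈{8}] r3c6's peers cover all but 8, so r3c6=8.
Step 24. [r6c4∈{6}] r6c4 is down to just 6. So r6c4=6.
Step 25. [r9c7∈{1}] r9c7 is down to just 1 ⇒ r9c7=1.
Step 26. [r1c5∈{7}] r1c5 has the single candidate 7, so r1c5=7.
Step 27. [r8c5∈{3}] nothing but 3 survives at r8c5 ⇒ r8c5=3.
Step 28. [r5c1∈{9}] only 9 remains possible at r5c1. So r5c1=9.
Step 29. [r1c8∈{8}] r1c8 has the single candidate 8 ⇒ r1c8=8.
Step 30. [r4c8∈{1}] nothing but 1 survives at r4c8 ⇒ r4c8=1.
Step 31. [r2c6∈{9}] r2c6's peers cover all but 9 ⇒ r2c6=9.
Step 32. [r7c2∈{1}] only 1 remains possible at r7c2 ⇒ r7c2=1.
Step 33. [r1c7∈{3}] r1c7's peers cover all but 3, so r1c7=3.
Step 34. [r9c8∈{6}] nothing but 6 survives at r9c8 ⇒ r9c8=6.
Step 35. [r6c9∈{9}] r6c9's peers cover all but 9, so r6c9=9.
Step 36. [r7c4∈{8}] only 8 remains possible at r7c4. So r7c4=8.
Step 37. [r1c1∈{4}] only 4 remains possible at r1c1. So r1c1=4.
Step 38. [r7c6∈{6}] r7c6 has the single candidate 6 ⇒ r7c6=6.
Step 39. [r5c2∈{6}] r5c2 has the single candidate 6, so r5c2=6.
Step 40. [r6c2∈{7}] nothing but 7 survives at r6c2. So r6c2=7.
Step 41. [r1c3∈{1}] r1c3 has the single candidate 1, so r1c3=1.
Step 42. [r3c2∈{5}] only 5 remains possible at r3c2. So r3c2=5.
Step 43. [r1c4∈{2}] nothing but 2 survives at r1c4. So r1c4=2.
Step 44. [r9c9∈{5}] r9c9's peers cover all but 5 ⇒ r9c9=5.
Step 45. [r6c8∈{2}] r6c8 has the single candidate 2, so r6c8=2.
Step 46. [r8c2∈{4}] r8c2 is down to just 4, so r8c2=4.
Step 47. [r2c7∈{7}] only 7 remains possible at r2c7. So r2c7=7.
Step 48. [r4c3∈{3}] nothing but 3 survives at r4c3, so r4c3=3.
Step 49. [r4c4∈{5}] r4c4 has the single candidate 5, so r4c4=5.

Answer: 4 9 1 2 7 5 3 8 6 / 6 3 8 4 1 9 7 5 2 / 7 5 2 3 6 8 4 9 1 / 8 2 3 5 9 4 6 1 7 / 9 6 5 1 2 7 8 3 4 / 1 7 4 6 8 3 5 2 9 / 2 1 7 8 5 6 9 4 3 / 5 4 6 9 3 1 2 7 8 / 3 8 9 7 4 2 1 6 5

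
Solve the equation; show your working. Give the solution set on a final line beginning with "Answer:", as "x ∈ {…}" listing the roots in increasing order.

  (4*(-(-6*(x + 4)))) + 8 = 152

Step 1. [(4*(-(-6*(x + 4)))) + 8 = 152] common factor 4 (LHS and 152) — divide through. So factor: (-(-6*(x + 4))) + 2 = 38.
Step 2. [(-(-6*(x + 4))) + 2 = 38] the outer +2 inverts by subtracting 2, so sub: -(-6*(x + 4)) = 36.
Step 3. [-(-6*(x + 4)) = 36] flip signs both sides ⇒ neg: -6*(x + 4) = -36.
Step 4. [-6*(x + 4) = -36] LHS = -6·(…); ÷-6 both sides, so div: x + 4 = 6.
Step 5. [x + 4 = 6] 4 comes off first (subtract 4), so sub: x = 2.

Answer: x ∈ {2}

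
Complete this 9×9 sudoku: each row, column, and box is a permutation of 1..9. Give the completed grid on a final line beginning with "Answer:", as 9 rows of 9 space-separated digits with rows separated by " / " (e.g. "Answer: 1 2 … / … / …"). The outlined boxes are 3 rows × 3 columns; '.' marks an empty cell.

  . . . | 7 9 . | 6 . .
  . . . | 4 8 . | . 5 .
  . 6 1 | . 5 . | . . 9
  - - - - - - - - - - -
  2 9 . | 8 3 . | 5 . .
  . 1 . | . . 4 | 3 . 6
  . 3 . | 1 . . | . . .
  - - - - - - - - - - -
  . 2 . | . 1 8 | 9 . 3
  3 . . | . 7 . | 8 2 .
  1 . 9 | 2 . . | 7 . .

Step 1. [r2c6∈{1,2,3,6}] across row 2, 6 lands solely at r2c6. So r2c6=6.
Step 2. [r4c3∈{4,6,7}] 6 has one home in row 4: r4c3. So r4c3=6.
Step 3. [r7c1∈{4,5,6,7}] col 1 places 6 nowhere but r7c1, so r7c1=6.
Step 4. [r7c8∈{4}] r7c8's peers cover all but 4, so r7c8=4.
Step 5. [r4c9∈{1,4,7}] r4c9 is the only open cell in row 4 admitting 4 ⇒ r4c9=4.
Step 6. [r6c7∈{2}] r6c7 has the single candidate 2 ⇒ r6c7=2.
Step 7. [r7c4∈{5}] nothing but 5 survives at r7c4. So r7c4=5.
Step 8. [r1c6∈{1,2,3}] col 6 places 1 nowhere but r1c6. So r1c6=1.
Step 9. [r2c2∈{7}] r2c2 is down to just 7 ⇒ r2c2=7.
Step 10. [r6c9∈{7,8}] across col 9, 7 lands solely at r6c9 ⇒ r6c9=7.
Step 11. [r1c9∈{2,8}] across col 9, 8 lands solely at r1c9. So r1c9=8.
Step 12. [r1c3∈{2,3,4,5}] in row 1, 2 fits only at r1c3, so r1c3=2.
Step 13. [r3c1∈{4,8}] row 3 places 8 nowhere but r3c1 ⇒ r3c1=8.
Step 14. [r6c6∈{5,9}] across col 6, 5 lands solely at r6c6. So r6c6=5.
Step 15. [r8c4∈{6,9}] r8c4 is the only open cell in row 8 admitting 6 ⇒ r8c4=6.
Step 16. [r6c8∈{8,9}] row 6 places 9 nowhere but r6c8 ⇒ r6c8=9.
Step 17. [r8c9∈{1,5}] across row 8, 1 lands solely at r8c9. So r8c9=1.
Step 18. [r6c1∈{4}] only 4 remains possible at r6c1 ⇒ r6c1=4.
Step 19. [r8c3∈{4,5}] in col 3, 4 fits only at r8c3. So r8c3=4.
Step 20. [r5c3∈{5,7,8}] across col 3, 5 lands solely at r5c3. So r5c3=5.
Step 21. [r8c2∈{5}] nothing but 5 survives at r8c2, so r8c2=5.
Step 22. [r3c4∈{3}] nothing but 3 survives at r3c4 ⇒ r3c4=3.
Step 23. [r9c2∈{8}] r9c2 is down to just 8. So r9c2=8.
Step 24. [r4c6∈{7}] nothing but 7 survives at r4c6. So r4c6=7.
Step 25. [r5c1∈{7}] r5c1's peers cover all but 7 ⇒ r5c1=7.
Step 26. [r2c9∈{2}] r2c9 is down to just 2, so r2c9=2.
Step 27. [r2c3∈{3}] r2c3's peers cover all but 3, so r2c3=3.
Step 28. [r6c5∈{6}] r6c5 has the single candidate 6. So r6c5=6.
Step 29. [r8c6∈{9}] r8c6 has the single candidate 9. So r8c6=9.
Step 30. [r5c8∈{8}] r5c8 has the single candidate 8, so r5c8=8.
Step 31. [r2c7∈{1}] r2c7 is down to just 1. So r2c7=1.
Step 32. [r3c7∈{4}] nothing but 4 survives at r3c7 ⇒ r3c7=4.
Step 33. [r9c6∈{3}] r9c6 has the single candidate 3, so r9c6=3.
Step 34. [r6c3∈{8}] nothing but 8 survives at r6c3, so r6c3=8.
Step 35. [r3c6∈{2}] r3c6's peers cover all but 2, so r3c6=2.
Step 36. [r1c2∈{4}] r1c2 has the single candidate 4. So r1c2=4.
Step 37. [r2c1∈{9}] nothing but 9 survives at r2c1 ⇒ r2c1=9.
Step 38. [r5c5∈{2}] r5c5 is down to just 2, so r5c5=2.
Step 39. [r9c9∈{5}] nothing but 5 survives at r9c9, so r9c9=5.
Step 40. [r1c8∈{3}] only 3 remains possible at r1c8. So r1c8=3.
Step 41. [r9c5∈{4}] r9c5 is down to just 4 ⇒ r9c5=4.
Step 42. [r3c8∈{7}] r3c8's peers cover all but 7, so r3c8=7.
Step 43. [r5c4∈{9}] r5c4 is down to just 9. So r5c4=9.
Step 44. [r4c8∈{1}] only 1 remains possible at r4c8, so r4c8=1.
Step 45. [r7c3∈{7}] only 7 remains possible at r7c3 ⇒ r7c3=7.
Step 46. [r9c8∈{6}] only 6 remains possible at r9c8, so r9c8=6.
Step 47. [r1c1∈{5}] r1c1 has the single candidate 5, so r1c1=5.

Answer: 5 4 2 7 9 1 6 3 8 / 9 7 3 4 8 6 1 5 2 / 8 6 1 3 5 2 4 7 9 / 2 9 6 8 3 7 5 1 4 / 7 1 5 9 2 4 3 8 6 / 4 3 8 1 6 5 2 9 7 / 6 2 7 5 1 8 9 4 3 / 3 5 4 6 7 9 8 2 1 / 1 8 9 2 4 3 7 6 5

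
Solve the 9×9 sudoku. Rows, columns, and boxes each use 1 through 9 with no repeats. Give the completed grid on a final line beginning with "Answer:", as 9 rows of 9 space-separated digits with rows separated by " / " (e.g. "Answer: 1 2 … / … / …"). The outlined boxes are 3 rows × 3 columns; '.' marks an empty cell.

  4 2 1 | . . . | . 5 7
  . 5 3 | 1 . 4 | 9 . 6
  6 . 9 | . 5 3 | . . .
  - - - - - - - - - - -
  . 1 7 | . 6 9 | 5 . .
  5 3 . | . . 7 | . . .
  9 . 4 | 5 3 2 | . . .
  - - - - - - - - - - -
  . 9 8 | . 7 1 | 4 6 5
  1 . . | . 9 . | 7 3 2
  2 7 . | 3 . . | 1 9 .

Step 1. [r1c5∈{8}] nothing but 8 survives at r1c5 ⇒ r1c5=8.
Step 2. [r4c8∈{2,4,8}] r4c8 is the only open cell in row 4 admitting 2 ⇒ r4c8=2.
Step 3. [r2c8∈{8}] nothing but 8 survives at r2c8 ⇒ r2c8=8.
Step 4. [r9c9∈{8}] only 8 remains possible at r9c9. So r9c9=8.
Step 5. [r6c9∈{1}] r6c9 has the single candidate 1 ⇒ r6c9=1.
Step 6. [r5c8∈{4}] only 4 remains possible at r5c8 ⇒ r5c8=4.
Step 7. [r8c6∈{5,6,8}] in col 6, 8 fits only at r8c6. So r8c6=8.
Step 8. [r8c2∈{4,6}] r8c2 is the only open cell in col 2 admitting 4. So r8c2=4.
Step 9. [r8c4∈{6}] nothing but 6 survives at r8c4. So r8c4=6.
Step 10. [r6c2∈{6,8}] across col 2, 6 lands solely at r6c2. So r6c2=6.
Step 11. [r5c4∈{8}] nothing but 8 survives at r5c4, so r5c4=8.
Step 12. [r8c3∈{5}] nothing but 5 survives at r8c3. So r8c3=5.
Step 13. [r7c4∈{2}] r7c4 has the single candidate 2 ⇒ r7c4=2.
Step 14. [r9c5∈{4}] r9c5 has the single candidate 4 ⇒ r9c5=4.
Step 15. [r6c8∈{7}] only 7 remains possible at r6c8. So r6c8=7.
Step 16. [r1c7∈{3}] only 3 remains possible at r1c7, so r1c7=3.
Step 17. [r2c1∈{7}] only 7 remains possible at r2c1 ⇒ r2c1=7.
Step 18. [r3c8∈{1}] r3c8 is down to just 1. So r3c8=1.
Step 19. [r3c9∈{4}] r3c9's peers cover all but 4, so r3c9=4.
Step 20. [r3c4∈{7}] r3c4's peers cover all but 7 ⇒ r3c4=7.
Step 21. [r7c1∈{3}] r7c1 is down to just 3 ⇒ r7c1=3.
Step 22. [r1c4∈{9}] nothing but 9 survives at r1c4. So r1c4=9.
Step 23. [r4c1∈{8}] nothing but 8 survives at r4c1 ⇒ r4c1=8.
Step 24. [r1c6∈{6}] nothing but 6 survives at r1c6. So r1c6=6.
Step 25. [r3c7∈{2}] nothing but 2 survives at r3c7 ⇒ r3c7=2.
Step 26. [r2c5∈{2}] r2c5's peers cover all but 2 ⇒ r2c5=2.
Step 27. [r5c9∈{9}] r5c9's peers cover all but 9. So r5c9=9.
Step 28. [r9c6∈{5}] nothing but 5 survives at r9c6. So r9c6=5.
Step 29. [r5c7∈{6}] only 6 remains possible at r5c7 ⇒ r5c7=6.
Step 30. [r5c5∈{1}] r5c5's peers cover all but 1. So r5c5=1.
Step 31. [r9c3∈{6}] r9c3 has the single candidate 6 ⇒ r9c3=6.
Step 32. [r3c2∈{8}] only 8 remains possible at r3c2, so r3c2=8.
Step 33. [r5c3∈{2}] r5c3 has the single candidate 2 ⇒ r5c3=2.
Step 34. [r6c7∈{8}] r6c7's peers cover all but 8 ⇒ r6c7=8.
Step 35. [r4c9∈{3}] only 3 remains possible at r4c9. So r4c9=3.
Step 36. [r4c4∈{4}] nothing but 4 survives at r4c4 ⇒ r4c4=4.

Answer: 4 2 1 9 8 6 3 5 7 / 7 5 3 1 2 4 9 8 6 / 6 8 9 7 5 3 2 1 4 / 8 1 7 4 6 9 5 2 3 / 5 3 2 8 1 7 6 4 9 / 9 6 4 5 3 2 8 7 1 / 3 9 8 2 7 1 4 6 5 / 1 4 5 6 9 8 7 3 2 / 2 7 6 3 4 5 1 9 8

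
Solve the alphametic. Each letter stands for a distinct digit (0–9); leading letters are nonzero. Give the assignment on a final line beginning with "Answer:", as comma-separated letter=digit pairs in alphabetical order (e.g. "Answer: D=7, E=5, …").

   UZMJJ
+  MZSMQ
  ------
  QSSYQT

Step 1. [col 1: J + Q ≡ T (mod 10)] T=9 is one option consistent with column 1 (J + Q ≡ T (mod 10), carry-in 0) — take it, so T=9.
Step 2. [col 1: J + Q ≡ T (mod 10)] J=8 is one option consistent with column 1 (J + Q ≡ T (mod 10), carry-in 0) — take it ⇒ J=8.
Step 3. [col 1: J + Q ≡ T (mod 10)] column 1 reads J+Q+carry(0)=T with J=8, T=9; with digits 8,9 already taken and all letters distinct, the only value for Q is 1, so Q=1.
Step 4. [col 2: J + M ≡ Q (mod 10)] in column 2 we have J+M≡Q with carry-in 0; given J=8, Q=1 and digits 1,8,9 already taken and all letters distinct, that pins M to 3 ⇒ M=3.
Step 5. [col 3: M + S ≡ Y (mod 10)] S=0 is one option consistent with column 3 (M + S ≡ Y (mod 10), carry-in 1) — take it ⇒ S=0.
Step 6. [col 3: M + S ≡ Y (mod 10)] column 3 reads M+S+carry(1)=Y with M=3, S=0; with digits 0,1,3,8,9 already taken and all letters distinct, the only value for Y is 4. So Y=4.
Step 7. [col 4: Z + Z ≡ S (mod 10)] in column 4 we have Z+Z≡S with carry-in 0; given S=0 and digits 0,1,3,4,8,9 already taken and all letters distinct, that pins Z to 5. So Z=5.
Step 8. [col 5: U + M ≡ S (mod 10)] column 5 reads U+M+carry(1)=S with M=3, S=0; with digits 0,1,3,4,5,8,9 already taken and all letters distinct, the only value for U is 6, so U=6.

Answer: J=8, M=3, Q=1, S=0, T=9, U=6, Y=4, Z=5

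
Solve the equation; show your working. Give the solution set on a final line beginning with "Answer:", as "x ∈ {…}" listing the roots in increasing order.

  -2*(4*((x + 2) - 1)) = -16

Step 1. [-2*(4*((x + 2) - 1)) = -16] leading coefficient -2: divide by -2 ⇒ div: 4*((x + 2) - 1) = 8.
Step 2. [4*((x + 2) - 1) = 8] 4·(inner) — divide through by 4, so div: (x + 2) - 1 = 2.
Step 3. [(x + 2) - 1 = 2] the outer -1 inverts by adding 1. So sub: x + 2 = 3.
Step 4. [x + 2 = 3] the outer +2 inverts by subtracting 2, so sub: x = 1.

Answer: x ∈ {1}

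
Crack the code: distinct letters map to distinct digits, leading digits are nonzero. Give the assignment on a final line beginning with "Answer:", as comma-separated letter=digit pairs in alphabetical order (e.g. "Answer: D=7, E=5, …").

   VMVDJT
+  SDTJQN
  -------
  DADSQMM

Step 1. [col 1: T + N ≡ M (mod 10)] several values work for M in column 1 (T + N ≡ M (mod 10), carry-in 0); try M=9, so M=9.
Step 2. [col 1: T + N ≡ M (mod 10)] no forcing yet in column 1 (carry-in 0); N=2 is free and consistent — try it. So N=2.
Step 3. [col 1: T + N ≡ M (mod 10)] from column 1 (N=2, M=9, carry-in 0, digits 2,9 already taken and all letters distinct): T must equal 7 ⇒ T=7.
Step 4. [col 2: J + Q ≡ M (mod 10)] no forcing yet in column 2 (carry-in 0); J=4 is free and consistent — try it, so J=4.
Step 5. [col 2: J + Q ≡ M (mod 10)] column 2 reads J+Q+carry(0)=M with J=4, M=9; with digits 2,4,7,9 already taken and all letters distinct, the only value for Q is 5, so Q=5.
Step 6. [col 3: D + J ≡ Q (mod 10)] from column 3 (J=4, Q=5, carry-in 0, digits 2,4,5,7,9 already taken and all letters distinct): D must equal 1, so D=1.
Step 7. [col 4: V + T ≡ S (mod 10)] column 4 (V + T ≡ S (mod 10), carry-in 0) doesn't pin S yet; pick S=3 and continue. So S=3.
Step 8. [col 4: V + T ≡ S (mod 10)] from column 4 (T=7, S=3, carry-in 0, digits 1,2,3,4,5,7,9 already taken and all letters distinct): V must equal 6 ⇒ V=6.
Step 9. [col 6: V + S ≡ A (mod 10)] from column 6 (V=6, S=3, carry-in 1, digits 1,2,3,4,5,6,7,9 already taken and all letters distinct): A must equal 0. So A=0.

Answer: A=0, D=1, J=4, M=9, N=2, Q=5, S=3, T=7, V=6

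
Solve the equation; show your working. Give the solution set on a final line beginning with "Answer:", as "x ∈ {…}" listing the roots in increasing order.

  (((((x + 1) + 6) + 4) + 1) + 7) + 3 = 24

Step 1. [(((((x + 1) + 6) + 4) + 1) + 7) + 3 = 24] the outer +3 inverts by subtracting 3. So sub: ((((x + 1) + 6) + 4) + 1) + 7 = 21.
Step 2. [((((x + 1) + 6) + 4) + 1) + 7 = 21] subtract 7: x sits inside (… + 7) ⇒ sub: (((x + 1) + 6) + 4) + 1 = 14.
Step 3. [(((x + 1) + 6) + 4) + 1 = 14] peel the +1: subtract 1 from each side ⇒ sub: ((x + 1) + 6) + 4 = 13.
Step 4. [((x + 1) + 6) + 4 = 13] peel the +4: subtract 4 from each side, so sub: (x + 1) + 6 = 9.
Step 5. [(x + 1) + 6 = 9] subtract 6: x sits inside (… + 6) ⇒ sub: x + 1 = 3.
Step 6. [x + 1 = 3] peel the +1: subtract 1 from each side, so sub: x = 2.

Answer: x ∈ {2}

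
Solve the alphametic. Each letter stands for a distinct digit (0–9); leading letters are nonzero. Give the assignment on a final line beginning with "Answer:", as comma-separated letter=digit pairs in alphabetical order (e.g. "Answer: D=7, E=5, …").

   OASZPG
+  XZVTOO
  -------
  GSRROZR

Step 1. [col 1: G + O ≡ R (mod 10)] several values work for O in column 1 (G + O ≡ R (mod 10), carry-in 0); try O=6 ⇒ O=6.
Step 2. [col 1: G + O ≡ R (mod 10)] G=1 is one option consistent with column 1 (G + O ≡ R (mod 10), carry-in 0) — take it, so G=1.
Step 3. [col 1: G + O ≡ R (mod 10)] from column 1 (G=1, O=6, carry-in 0, digits 1,6 already taken and all letters distinct): R must equal 7. So R=7.
Step 4. [col 2: P + O ≡ Z (mod 10)] no forcing yet in column 2 (carry-in 0); Z=5 is free and consistent — try it ⇒ Z=5.
Step 5. [col 2: P + O ≡ Z (mod 10)] in column 2 we have P+O≡Z with carry-in 0; given O=6, Z=5 and digits 1,5,6,7 already taken and all letters distinct, that pins P to 9, so P=9.
Step 6. [col 3: Z + T ≡ O (mod 10)] column 3 reads Z+T+carry(1)=O with Z=5, O=6; with digits 1,5,6,7,9 already taken and all letters distinct, the only value for T is 0 ⇒ T=0.
Step 7. [col 4: S + V ≡ R (mod 10)] V=3 is one option consistent with column 4 (S + V ≡ R (mod 10), carry-in 0) — take it. So V=3.
Step 8. [col 4: S + V ≡ R (mod 10)] column 4 reads S+V+carry(0)=R with V=3, R=7; with digits 0,1,3,5,6,7,9 already taken and all letters distinct, the only value for S is 4 ⇒ S=4.
Step 9. [col 5: A + Z ≡ R (mod 10)] column 5 reads A+Z+carry(0)=R with Z=5, R=7; with digits 0,1,3,4,5,6,7,9 already taken and all letters distinct, the only value for A is 2, so A=2.
Step 10. [col 6: O + X ≡ S (mod 10)] in column 6 we have O+X≡S with carry-in 0; given O=6, S=4 and digits 0,1,2,3,4,5,6,7,9 already taken and all letters distinct, that pins X to 8, so X=8.

Answer: A=2, G=1, O=6, P=9, R=7, S=4, T=0, V=3, X=8, Z=5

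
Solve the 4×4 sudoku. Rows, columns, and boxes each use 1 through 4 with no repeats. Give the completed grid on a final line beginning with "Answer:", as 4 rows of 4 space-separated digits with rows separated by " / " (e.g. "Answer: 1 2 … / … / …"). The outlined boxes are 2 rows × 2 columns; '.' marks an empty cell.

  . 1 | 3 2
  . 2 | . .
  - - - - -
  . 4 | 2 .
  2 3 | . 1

Step 1. [r2c4∈{4}] r2c4 has the single candidate 4. So r2c4=4.
Step 2. [r3c4∈{3}] r3c4's peers cover all but 3. So r3c4=3.
Step 3. [r2c3∈{1}] r2c3 has the single candidate 1, so r2c3=1.
Step 4. [r3c1∈{1}] r3c1's peers cover all but 1 ⇒ r3c1=1.
Step 5. [r4c3∈{4}] r4c3's peers cover all but 4 ⇒ r4c3=4.
Step 6. [r1c1∈{4}] r1c1's peers cover all but 4. So r1c1=4.
Step 7. [r2c1∈{3}] only 3 remains possible at r2c1. So r2c1=3.

Answer: 4 1 3 2 / 3 2 1 4 / 1 4 2 3 / 2 3 4 1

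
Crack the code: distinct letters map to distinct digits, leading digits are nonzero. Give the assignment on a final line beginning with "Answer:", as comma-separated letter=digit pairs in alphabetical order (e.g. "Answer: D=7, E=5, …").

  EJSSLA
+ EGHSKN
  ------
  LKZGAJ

Step 1. [col 1: A + N ≡ J (mod 10)] no forcing yet in column 1 (carry-in 0); N=7 is free and consistent — try it ⇒ N=7.
Step 2. [col 1: A + N ≡ J (mod 10)] no forcing yet in column 1 (carry-in 0); A=5 is free and consistent — try it. So A=5.
Step 3. [col 1: A + N ≡ J (mod 10)] from column 1 (A=5, N=7, carry-in 0, digits 5,7 already taken and all letters distinct): J must equal 2 ⇒ J=2.
Step 4. [col 2: L + K ≡ A (mod 10)] column 2 (L + K ≡ A (mod 10), carry-in 1) doesn't pin K yet; pick K=6 and continue. So K=6.
Step 5. [col 2: L + K ≡ A (mod 10)] column 2 reads L+K+carry(1)=A with K=6, A=5; with digits 2,5,6,7 already taken and all letters distinct, the only value for L is 8. So L=8.
Step 6. [col 3: S + S ≡ G (mod 10)] column 3 (S + S ≡ G (mod 10), carry-in 1) doesn't pin G yet; pick G=3 and continue, so G=3.
Step 7. [col 3: S + S ≡ G (mod 10)] in column 3 we have S+S≡G with carry-in 1; given G=3 and digits 2,3,5,6,7,8 already taken and all letters distinct, that pins S to 1. So S=1.
Step 8. [col 4: S + H ≡ Z (mod 10)] from column 4 (S=1, carry-in 0, digits 1,2,3,5,6,7,8 already taken and all letters distinct): Z must equal 0. So Z=0.
Step 9. [col 4: S + H ≡ Z (mod 10)] from column 4 (S=1, Z=0, carry-in 0, digits 0,1,2,3,5,6,7,8 already taken and all letters distinct): H must equal 9, so H=9.
Step 10. [col 6: E + E ≡ L (mod 10)] column 6: given L=8, carry-in 0, and digits 0,1,2,3,5,6,7,8,9 already taken and all letters distinct, E+E≡L (mod 10) forces E=4, so E=4.

Answer: A=5, E=4, G=3, H=9, J=2, K=6, L=8, N=7, S=1, Z=0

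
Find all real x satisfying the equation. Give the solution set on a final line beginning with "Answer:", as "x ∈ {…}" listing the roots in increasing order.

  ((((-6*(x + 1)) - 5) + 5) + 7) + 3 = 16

Step 1. [((((-6*(x + 1)) - 5) + 5) + 7) + 3 = 16] 3 comes off first (subtract 3), so sub: (((-6*(x + 1)) - 5) + 5) + 7 = 13.
Step 2. [(((-6*(x + 1)) - 5) + 5) + 7 = 13] peel the +7: subtract 7 from each side. So sub: ((-6*(x + 1)) - 5) + 5 = 6.
Step 3. [((-6*(x + 1)) - 5) + 5 = 6] peel the +5: subtract 5 from each side ⇒ sub: (-6*(x + 1)) - 5 = 1.
Step 4. [(-6*(x + 1)) - 5 = 1] 5 comes off first (add 5). So sub: -6*(x + 1) = 6.
Step 5. [-6*(x + 1) = 6] divide by the outer -6, so div: x + 1 = -1.
Step 6. [x + 1 = -1] +1 is outermost — subtract 1 both sides ⇒ sub: x = -2.

Answer: x ∈ {-2}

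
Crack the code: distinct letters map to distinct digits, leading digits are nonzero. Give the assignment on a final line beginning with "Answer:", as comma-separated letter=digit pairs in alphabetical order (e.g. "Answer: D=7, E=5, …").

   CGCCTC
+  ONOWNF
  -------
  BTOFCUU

Step 1. [col 1: C + F ≡ U (mod 10)] no forcing yet in column 1 (carry-in 0); F=2 is free and consistent — try it. So F=2.
Step 2. [col 1: C + F ≡ U (mod 10)] several values work for U in column 1 (C + F ≡ U (mod 10), carry-in 0); try U=9 ⇒ U=9.
Step 3. [B] B is the leading digit of a 7-digit sum of two 6-digit numbers; the final carry is exactly 1. So B=1.
Step 4. [col 1: C + F ≡ U (mod 10)] from column 1 (F=2, U=9, carry-in 0, digits 1,2,9 already taken and all letters distinct): C must equal 7, so C=7.
Step 5. [col 2: T + N ≡ U (mod 10)] N=6 is one option consistent with column 2 (T + N ≡ U (mod 10), carry-in 0) — take it. So N=6.
Step 6. [col 2: T + N ≡ U (mod 10)] column 2: given N=6, U=9, carry-in 0, and digits 1,2,6,7,9 already taken and all letters distinct, T+N≡U (mod 10) forces T=3. So T=3.
Step 7. [col 3: C + W ≡ C (mod 10)] in column 3 we have C+W≡C with carry-in 0; given C=7 and digits 1,2,3,6,7,9 already taken and all letters distinct, that pins W to 0 ⇒ W=0.
Step 8. [col 4: C + O ≡ F (mod 10)] column 4 reads C+O+carry(0)=F with C=7, F=2; with digits 0,1,2,3,6,7,9 already taken and all letters distinct, the only value for O is 5. So O=5.
Step 9. [col 5: G + N ≡ O (mod 10)] column 5 reads G+N+carry(1)=O with N=6, O=5; with digits 0,1,2,3,5,6,7,9 already taken and all letters distinct, the only value for G is 8. So G=8.

Answer: B=1, C=7, F=2, G=8, N=6, O=5, T=3, U=9, W=0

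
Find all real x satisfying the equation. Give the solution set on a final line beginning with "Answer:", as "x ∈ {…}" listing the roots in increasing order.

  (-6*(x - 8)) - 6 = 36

Step 1. [(-6*(x - 8)) - 6 = 36] -6 divides every term; factor it out. So factor: (x - 8) + 1 = -6.
Step 2. [(x - 8) + 1 = -6] peel the +1: subtract 1 from each side. So sub: x - 8 = -7.
Step 3. [x - 8 = -7] peel the -8: add 8 from each side. So sub: x = 1.

Answer: x ∈ {1}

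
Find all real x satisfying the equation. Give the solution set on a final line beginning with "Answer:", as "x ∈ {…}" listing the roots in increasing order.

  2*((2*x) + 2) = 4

Step 1. [2*((2*x) + 2) = 4] 2 out front; divide by 2. So div: (2*x) + 2 = 2.
Step 2. [(2*x) + 2 = 2] common factor 2 (LHS and 2) — divide through ⇒ factor: x + 1 = 1.
Step 3. [x + 1 = 1] 1 comes off first (subtract 1), so sub: x = 0.

Answer: x ∈ {0}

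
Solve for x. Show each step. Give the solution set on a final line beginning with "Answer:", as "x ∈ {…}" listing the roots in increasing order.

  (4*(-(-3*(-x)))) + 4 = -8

Step 1. [(4*(-(-3*(-x)))) + 4 = -8] 4 divides every term; factor it out, so factor: (-(-3*(-x))) + 1 = -2.
Step 2. [(-(-3*(-x))) + 1 = -2] subtract 1: x sits inside (… + 1), so sub: -(-3*(-x)) = -3.
Step 3. [-(-3*(-x)) = -3] LHS negated; negate both sides. So neg: -3*(-x) = 3.
Step 4. [-3*(-x) = 3] leading coefficient -3: divide by -3, so div: -x = -1.
Step 5. [-x = -1] flip signs both sides ⇒ neg: x = 1.

Answer: x ∈ {1}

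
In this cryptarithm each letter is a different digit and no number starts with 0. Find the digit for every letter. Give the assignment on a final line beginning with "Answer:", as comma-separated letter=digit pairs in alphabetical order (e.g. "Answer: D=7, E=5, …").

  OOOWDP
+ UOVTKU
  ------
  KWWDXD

Step 1. [col 1: P + U ≡ D (mod 10)] column 1 (P + U ≡ D (mod 10), carry-in 0) doesn't pin P yet; pick P=9 and continue, so P=9.
Step 2. [col 1: P + U ≡ D (mod 10)] column 1 (P + U ≡ D (mod 10), carry-in 0) doesn't pin D yet; pick D=0 and continue, so D=0.
Step 3. [col 1: P + U ≡ D (mod 10)] in column 1 we have P+U≡D with carry-in 0; given P=9, D=0 and digits 0,9 already taken and all letters distinct, that pins U to 1, so U=1.
Step 4. [col 2: D + K ≡ X (mod 10)] column 2 (D + K ≡ X (mod 10), carry-in 1) doesn't pin X yet; pick X=6 and continue, so X=6.
Step 5. [col 2: D + K ≡ X (mod 10)] column 2 reads D+K+carry(1)=X with D=0, X=6; with digits 0,1,6,9 already taken and all letters distinct, the only value for K is 5 ⇒ K=5.
Step 6. [col 3: W + T ≡ D (mod 10)] several values work for T in column 3 (W + T ≡ D (mod 10), carry-in 0); try T=2. So T=2.
Step 7. [col 3: W + T ≡ D (mod 10)] column 3: given T=2, D=0, carry-in 0, and digits 0,1,2,5,6,9 already taken and all letters distinct, W+T≡D (mod 10) forces W=8, so W=8.
Step 8. [col 4: O + V ≡ W (mod 10)] O=4 is one option consistent with column 4 (O + V ≡ W (mod 10), carry-in 1) — take it ⇒ O=4.
Step 9. [col 4: O + V ≡ W (mod 10)] column 4 reads O+V+carry(1)=W with O=4, W=8; with digits 0,1,2,4,5,6,8,9 already taken and all letters distinct, the only value for V is 3. So V=3.

Answer: D=0, K=5, O=4, P=9, T=2, U=1, V=3, W=8, X=6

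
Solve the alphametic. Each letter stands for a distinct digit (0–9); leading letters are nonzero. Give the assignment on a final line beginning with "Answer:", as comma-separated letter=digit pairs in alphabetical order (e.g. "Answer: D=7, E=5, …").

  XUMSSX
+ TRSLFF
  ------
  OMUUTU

Step 1. [col 1: X + F ≡ U (mod 10)] column 1 (X + F ≡ U (mod 10), carry-in 0) doesn't pin U yet; pick U=4 and continue, so U=4.
Step 2. [col 1: X + F ≡ U (mod 10)] several values work for X in column 1 (X + F ≡ U (mod 10), carry-in 0); try X=6, so X=6.
Step 3. [col 1: X + F ≡ U (mod 10)] in column 1 we have X+F≡U with carry-in 0; given X=6, U=4 and digits 4,6 already taken and all letters distinct, that pins F to 8, so F=8.
Step 4. [col 2: S + F ≡ T (mod 10)] no forcing yet in column 2 (carry-in 1); S=3 is free and consistent — try it, so S=3.
Step 5. [col 2: S + F ≡ T (mod 10)] in column 2 we have S+F≡T with carry-in 1; given S=3, F=8 and digits 3,4,6,8 already taken and all letters distinct, that pins T to 2, so T=2.
Step 6. [col 3: S + L ≡ U (mod 10)] column 3: given S=3, U=4, carry-in 1, and digits 2,3,4,6,8 already taken and all letters distinct, S+L≡U (mod 10) forces L=0. So L=0.
Step 7. [col 4: M + S ≡ U (mod 10)] column 4 reads M+S+carry(0)=U with S=3, U=4; with digits 0,2,3,4,6,8 already taken and all letters distinct, the only value for M is 1. So M=1.
Step 8. [col 5: U + R ≡ M (mod 10)] column 5: given U=4, M=1, carry-in 0, and digits 0,1,2,3,4,6,8 already taken and all letters distinct, U+R≡M (mod 10) forces R=7 ⇒ R=7.
Step 9. [col 6: X + T ≡ O (mod 10)] column 6: given X=6, T=2, carry-in 1, and digits 0,1,2,3,4,6,7,8 already taken and all letters distinct, X+T≡O (mod 10) forces O=9 ⇒ O=9.

Answer: F=8, L=0, M=1, O=9, R=7, S=3, T=2, U=4, X=6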